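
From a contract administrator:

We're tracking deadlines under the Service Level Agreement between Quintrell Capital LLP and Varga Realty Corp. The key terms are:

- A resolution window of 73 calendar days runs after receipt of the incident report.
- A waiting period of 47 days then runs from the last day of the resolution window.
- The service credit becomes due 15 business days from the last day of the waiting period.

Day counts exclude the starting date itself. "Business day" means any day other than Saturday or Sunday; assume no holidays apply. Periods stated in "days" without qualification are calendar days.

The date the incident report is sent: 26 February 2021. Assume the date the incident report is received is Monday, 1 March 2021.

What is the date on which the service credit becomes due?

20 July 2021

The last day of the resolution window: 73 calendar days after 1 March 2021 is 13 May 2021.
The last day of the waiting period: 13 May 2021 + 47 days = 29 June 2021.
The date on which the service credit becomes due: 15 business days after Tuesday, 29 June 2021, skipping weekends — Jun 30, Jul 1, Jul 2, Jul 5, …, Jul 16, Jul 19, Jul 20 — lands on Tuesday, 20 July 2021.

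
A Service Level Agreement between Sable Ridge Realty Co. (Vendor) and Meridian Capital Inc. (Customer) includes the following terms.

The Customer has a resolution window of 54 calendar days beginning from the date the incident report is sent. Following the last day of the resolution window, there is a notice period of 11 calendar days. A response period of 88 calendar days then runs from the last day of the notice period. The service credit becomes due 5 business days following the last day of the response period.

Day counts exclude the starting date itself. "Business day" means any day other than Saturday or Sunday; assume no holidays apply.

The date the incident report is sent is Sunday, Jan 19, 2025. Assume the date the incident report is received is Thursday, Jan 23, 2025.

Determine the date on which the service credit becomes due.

Jun 27, 2025

The last day of the resolution window: 54 calendar days after Jan 19, 2025 is Mar 14, 2025.
The last day of the notice period: 11 calendar days after Mar 14, 2025 is Mar 25, 2025.
The last day of the response period: Mar 25, 2025 + 88 days = Jun 21, 2025.
The date on which the service credit becomes due: 5 business days after Saturday, Jun 21, 2025, skipping weekends — Jun 23, Jun 24, Jun 25, Jun 26, Jun 27 — lands on Friday, Jun 27, 2025.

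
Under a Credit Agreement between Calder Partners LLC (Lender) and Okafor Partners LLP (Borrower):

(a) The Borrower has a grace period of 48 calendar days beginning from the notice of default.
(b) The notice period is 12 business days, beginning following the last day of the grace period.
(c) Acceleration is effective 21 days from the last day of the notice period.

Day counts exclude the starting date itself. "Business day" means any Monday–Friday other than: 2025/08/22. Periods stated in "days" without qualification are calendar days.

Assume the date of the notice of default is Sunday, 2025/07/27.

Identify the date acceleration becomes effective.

The last day of the grace period: 2025/07/27 + 48 days = 2025/09/13.
The last day of the notice period: counting 12 business days from Saturday, 2025/09/13 (Sep 15, Sep 16, Sep 17, Sep 18, …, Sep 26, Sep 29, Sep 30, skipping weekends) reaches Tuesday, 2025/09/30.
Adding 21 calendar days to 2025/09/30 gives 2025/10/21, which is the date acceleration becomes effective.

2025/10/21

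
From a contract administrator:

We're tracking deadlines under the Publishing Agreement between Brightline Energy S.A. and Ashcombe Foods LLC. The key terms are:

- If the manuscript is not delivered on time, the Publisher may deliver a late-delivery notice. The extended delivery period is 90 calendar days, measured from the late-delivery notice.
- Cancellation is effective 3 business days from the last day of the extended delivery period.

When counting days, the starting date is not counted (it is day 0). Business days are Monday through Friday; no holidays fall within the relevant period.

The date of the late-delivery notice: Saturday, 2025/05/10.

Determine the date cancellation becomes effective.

2025/08/13

The last day of the extended delivery period: 90 calendar days after 2025/05/10 is 2025/08/08.
The date cancellation becomes effective: counting 3 business days from Friday, 2025/08/08 (Aug 11, Aug 12, Aug 13, skipping weekends) reaches Wednesday, 2025/08/13.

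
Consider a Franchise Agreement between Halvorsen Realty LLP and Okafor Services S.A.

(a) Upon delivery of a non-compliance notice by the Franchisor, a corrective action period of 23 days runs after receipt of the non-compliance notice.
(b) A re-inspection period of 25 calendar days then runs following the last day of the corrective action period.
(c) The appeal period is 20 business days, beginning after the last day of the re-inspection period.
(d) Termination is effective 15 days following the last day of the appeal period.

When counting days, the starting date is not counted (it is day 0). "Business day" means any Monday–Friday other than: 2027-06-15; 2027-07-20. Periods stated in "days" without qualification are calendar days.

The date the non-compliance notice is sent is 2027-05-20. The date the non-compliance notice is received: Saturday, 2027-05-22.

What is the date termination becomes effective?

2027-08-24

The last day of the corrective action period: 2027-05-22 + 23 days = 2027-06-14.
The last day of the re-inspection period: 25 calendar days after 2027-06-14 is 2027-07-09.
From Friday, 2027-07-09, 20 business days (Jul 12, Jul 13, Jul 14, Jul 15, …, Aug 5, Aug 6, Aug 9, skipping weekends and the listed holiday on Jul 20) brings us to Monday, 2027-08-09, which is the last day of the appeal period.
The date termination becomes effective: 2027-08-09 + 15 days = 2027-08-24.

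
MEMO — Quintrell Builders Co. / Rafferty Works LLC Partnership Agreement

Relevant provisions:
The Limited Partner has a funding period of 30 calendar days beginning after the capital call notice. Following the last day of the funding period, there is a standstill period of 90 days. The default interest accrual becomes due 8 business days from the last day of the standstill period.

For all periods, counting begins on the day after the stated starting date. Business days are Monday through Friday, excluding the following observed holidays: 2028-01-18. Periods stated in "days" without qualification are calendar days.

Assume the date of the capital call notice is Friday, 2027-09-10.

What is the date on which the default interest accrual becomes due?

The last day of the funding period: 2027-09-10 + 30 days = 2027-10-10.
Adding 90 calendar days to 2027-10-10 gives 2028-01-08, which is the last day of the standstill period.
From Saturday, 2028-01-08, 8 business days (Jan 10, Jan 11, Jan 12, Jan 13, Jan 14, Jan 17, Jan 19, Jan 20, skipping weekends and the listed holiday on Jan 18) brings us to Thursday, 2028-01-20, which is the date on which the default interest accrual becomes due.

2028-01-20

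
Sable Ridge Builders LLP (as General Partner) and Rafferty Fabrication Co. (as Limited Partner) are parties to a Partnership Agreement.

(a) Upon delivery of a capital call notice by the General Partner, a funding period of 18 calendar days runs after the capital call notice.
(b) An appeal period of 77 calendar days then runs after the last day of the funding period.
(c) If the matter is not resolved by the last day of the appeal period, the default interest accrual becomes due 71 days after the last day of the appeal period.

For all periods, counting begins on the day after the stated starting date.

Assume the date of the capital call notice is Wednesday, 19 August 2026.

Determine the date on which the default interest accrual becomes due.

Adding 18 calendar days to 19 August 2026 gives 6 September 2026, which is the last day of the funding period.
The last day of the appeal period: 6 September 2026 + 77 days = 22 November 2026.
The date on which the default interest accrual becomes due: 22 November 2026 + 71 days = 1 February 2027.

1 February 2027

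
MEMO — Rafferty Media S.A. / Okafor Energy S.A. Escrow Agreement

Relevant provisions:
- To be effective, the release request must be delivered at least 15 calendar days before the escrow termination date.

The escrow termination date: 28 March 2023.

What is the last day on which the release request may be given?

13 March 2023

Counting back 15 calendar days from 28 March 2023 gives 13 March 2023.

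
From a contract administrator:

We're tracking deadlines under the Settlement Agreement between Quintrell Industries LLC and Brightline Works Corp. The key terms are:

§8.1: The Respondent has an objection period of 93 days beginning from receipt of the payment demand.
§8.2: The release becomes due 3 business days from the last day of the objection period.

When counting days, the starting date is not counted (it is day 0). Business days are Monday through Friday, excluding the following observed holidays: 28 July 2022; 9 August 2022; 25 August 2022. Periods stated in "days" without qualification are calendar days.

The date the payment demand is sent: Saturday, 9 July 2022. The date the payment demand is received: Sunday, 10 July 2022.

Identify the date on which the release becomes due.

14 October 2022

Adding 93 calendar days to 10 July 2022 gives 11 October 2022, which is the last day of the objection period.
The date on which the release becomes due: 3 business days after Tuesday, 11 October 2022, skipping weekends — Oct 12, Oct 13, Oct 14 — lands on Friday, 14 October 2022.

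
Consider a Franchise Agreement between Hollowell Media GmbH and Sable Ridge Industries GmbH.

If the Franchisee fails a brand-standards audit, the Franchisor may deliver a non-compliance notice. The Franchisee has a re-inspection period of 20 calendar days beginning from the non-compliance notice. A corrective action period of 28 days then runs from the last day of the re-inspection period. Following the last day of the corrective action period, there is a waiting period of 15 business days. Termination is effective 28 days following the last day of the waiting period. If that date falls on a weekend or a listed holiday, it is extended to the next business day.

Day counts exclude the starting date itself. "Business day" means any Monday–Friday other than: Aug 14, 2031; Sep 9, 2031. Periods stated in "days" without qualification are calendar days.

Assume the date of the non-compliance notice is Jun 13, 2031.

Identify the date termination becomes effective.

Sep 19, 2031

The last day of the re-inspection period: Jun 13, 2031 + 20 days = Jul 3, 2031.
The last day of the corrective action period: Jul 3, 2031 + 28 days = Jul 31, 2031.
The last day of the waiting period: counting 15 business days from Thursday, Jul 31, 2031 (Aug 1, Aug 4, Aug 5, Aug 6, …, Aug 20, Aug 21, Aug 22, skipping weekends and the listed holiday on Aug 14) reaches Friday, Aug 22, 2031.
The date termination becomes effective: 28 calendar days after Aug 22, 2031 is Sep 19, 2031. Sep 19, 2031 is a Friday and is not a listed holiday, so no roll-forward applies.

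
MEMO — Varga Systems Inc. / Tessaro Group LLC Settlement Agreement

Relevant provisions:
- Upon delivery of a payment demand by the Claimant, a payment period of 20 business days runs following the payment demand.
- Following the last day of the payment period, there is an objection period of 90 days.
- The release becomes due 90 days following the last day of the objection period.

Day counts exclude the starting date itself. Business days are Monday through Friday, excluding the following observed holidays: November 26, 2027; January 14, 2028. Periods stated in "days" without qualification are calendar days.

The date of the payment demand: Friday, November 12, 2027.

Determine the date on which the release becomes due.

June 10, 2028

The last day of the payment period: counting 20 business days from Friday, November 12, 2027 (Nov 15, Nov 16, Nov 17, Nov 18, …, Dec 9, Dec 10, Dec 13, skipping weekends and the listed holiday on Nov 26) reaches Monday, December 13, 2027.
The last day of the objection period: 90 calendar days after December 13, 2027 is March 12, 2028.
The date on which the release becomes due: 90 calendar days after March 12, 2028 is June 10, 2028.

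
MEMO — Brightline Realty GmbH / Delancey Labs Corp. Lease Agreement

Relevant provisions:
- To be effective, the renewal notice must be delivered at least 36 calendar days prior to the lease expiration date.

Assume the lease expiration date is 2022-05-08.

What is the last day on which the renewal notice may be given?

2022-05-08 minus 36 days is 2022-04-02.

2022-04-02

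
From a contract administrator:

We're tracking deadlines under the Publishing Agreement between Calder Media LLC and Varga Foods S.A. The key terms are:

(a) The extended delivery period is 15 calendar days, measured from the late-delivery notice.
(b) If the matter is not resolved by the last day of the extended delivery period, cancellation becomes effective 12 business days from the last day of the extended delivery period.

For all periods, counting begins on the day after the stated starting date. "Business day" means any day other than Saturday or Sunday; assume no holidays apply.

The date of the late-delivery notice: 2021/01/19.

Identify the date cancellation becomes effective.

2021/02/19

Adding 15 calendar days to 2021/01/19 gives 2021/02/03, which is the last day of the extended delivery period.
From Wednesday, 2021/02/03, 12 business days (Feb 4, Feb 5, Feb 8, Feb 9, …, Feb 17, Feb 18, Feb 19, skipping weekends) brings us to Friday, 2021/02/19, which is the date cancellation becomes effective.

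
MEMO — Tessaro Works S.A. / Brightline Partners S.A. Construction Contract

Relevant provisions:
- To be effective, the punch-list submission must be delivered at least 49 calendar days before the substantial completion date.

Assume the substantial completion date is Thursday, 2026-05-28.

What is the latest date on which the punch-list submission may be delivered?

2026-04-09

2026-05-28 minus 49 days is 2026-04-09.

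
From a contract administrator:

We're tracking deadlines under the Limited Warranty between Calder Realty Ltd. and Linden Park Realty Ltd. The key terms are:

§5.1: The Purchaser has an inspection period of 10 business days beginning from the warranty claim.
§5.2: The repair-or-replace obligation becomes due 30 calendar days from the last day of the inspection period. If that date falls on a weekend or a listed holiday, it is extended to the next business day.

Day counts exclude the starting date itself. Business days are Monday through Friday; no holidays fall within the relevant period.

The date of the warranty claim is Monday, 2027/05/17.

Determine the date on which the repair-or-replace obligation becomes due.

2027/06/30

From Monday, 2027/05/17, 10 business days (May 18, May 19, May 20, May 21, May 24, May 25, May 26, May 27, May 28, May 31, skipping weekends) brings us to Monday, 2027/05/31, which is the last day of the inspection period.
Adding 30 calendar days to 2027/05/31 gives 2027/06/30, which is the date on which the repair-or-replace obligation becomes due. 2027/06/30 is a Wednesday, so no roll-forward applies.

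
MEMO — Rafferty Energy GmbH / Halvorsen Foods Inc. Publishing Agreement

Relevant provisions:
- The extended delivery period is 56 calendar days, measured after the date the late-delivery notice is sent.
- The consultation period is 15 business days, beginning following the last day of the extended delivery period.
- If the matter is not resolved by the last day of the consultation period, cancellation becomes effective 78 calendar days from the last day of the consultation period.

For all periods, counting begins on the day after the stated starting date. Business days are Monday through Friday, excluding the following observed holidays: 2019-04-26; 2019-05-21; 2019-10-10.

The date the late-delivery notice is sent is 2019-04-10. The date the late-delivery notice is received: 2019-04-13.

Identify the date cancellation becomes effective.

The last day of the extended delivery period: 2019-04-10 + 56 days = 2019-06-05.
From Wednesday, 2019-06-05, 15 business days (Jun 6, Jun 7, Jun 10, Jun 11, …, Jun 24, Jun 25, Jun 26, skipping weekends) brings us to Wednesday, 2019-06-26, which is the last day of the consultation period.
The date cancellation becomes effective: 2019-06-26 + 78 days = 2019-09-12.

2019-09-12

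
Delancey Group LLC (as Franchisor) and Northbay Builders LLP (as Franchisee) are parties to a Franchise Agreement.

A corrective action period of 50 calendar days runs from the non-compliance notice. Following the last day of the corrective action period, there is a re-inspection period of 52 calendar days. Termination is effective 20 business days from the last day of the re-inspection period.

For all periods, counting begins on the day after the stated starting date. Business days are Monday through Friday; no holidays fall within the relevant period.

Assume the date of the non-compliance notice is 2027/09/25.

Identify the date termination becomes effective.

The last day of the corrective action period: 2027/09/25 + 50 days = 2027/11/14.
The last day of the re-inspection period: 52 calendar days after 2027/11/14 is 2028/01/05.
From Wednesday, 2028/01/05, 20 business days (Jan 6, Jan 7, Jan 10, Jan 11, …, Jan 31, Feb 1, Feb 2, skipping weekends) brings us to Wednesday, 2028/02/02, which is the date termination becomes effective.

2028/02/02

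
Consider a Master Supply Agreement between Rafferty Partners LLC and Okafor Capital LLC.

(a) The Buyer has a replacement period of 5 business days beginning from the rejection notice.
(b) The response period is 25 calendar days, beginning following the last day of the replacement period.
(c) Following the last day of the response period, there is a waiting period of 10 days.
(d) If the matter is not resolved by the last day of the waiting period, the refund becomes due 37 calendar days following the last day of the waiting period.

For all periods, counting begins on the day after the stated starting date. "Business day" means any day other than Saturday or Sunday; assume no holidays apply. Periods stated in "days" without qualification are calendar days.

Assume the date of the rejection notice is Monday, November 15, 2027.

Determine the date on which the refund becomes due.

The last day of the replacement period: counting 5 business days from Monday, November 15, 2027 (Nov 16, Nov 17, Nov 18, Nov 19, Nov 22, skipping weekends) reaches Monday, November 22, 2027.
The last day of the response period: 25 calendar days after November 22, 2027 is December 17, 2027.
The last day of the waiting period: December 17, 2027 + 10 days = December 27, 2027.
The date on which the refund becomes due: December 27, 2027 + 37 days = February 2, 2028.

February 2, 2028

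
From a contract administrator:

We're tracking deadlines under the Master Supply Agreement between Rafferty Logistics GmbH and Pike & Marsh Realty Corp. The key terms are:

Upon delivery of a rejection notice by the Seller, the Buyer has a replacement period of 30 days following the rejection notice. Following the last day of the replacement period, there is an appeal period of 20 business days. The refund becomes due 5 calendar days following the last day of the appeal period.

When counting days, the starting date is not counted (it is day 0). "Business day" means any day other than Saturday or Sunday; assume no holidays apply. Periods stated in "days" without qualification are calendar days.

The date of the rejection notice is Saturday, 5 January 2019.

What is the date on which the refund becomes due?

9 March 2019

The last day of the replacement period: 5 January 2019 + 30 days = 4 February 2019.
The last day of the appeal period: counting 20 business days from Monday, 4 February 2019 (Feb 5, Feb 6, Feb 7, Feb 8, …, Feb 28, Mar 1, Mar 4, skipping weekends) reaches Monday, 4 March 2019.
The date on which the refund becomes due: 5 calendar days after 4 March 2019 is 9 March 2019.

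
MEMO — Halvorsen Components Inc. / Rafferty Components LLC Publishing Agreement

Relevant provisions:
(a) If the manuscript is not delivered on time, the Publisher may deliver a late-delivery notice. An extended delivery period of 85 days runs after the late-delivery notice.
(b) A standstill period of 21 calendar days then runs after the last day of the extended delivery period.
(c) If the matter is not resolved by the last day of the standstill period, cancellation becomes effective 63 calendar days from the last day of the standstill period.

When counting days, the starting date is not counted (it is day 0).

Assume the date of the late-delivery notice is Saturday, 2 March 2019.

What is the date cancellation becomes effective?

Adding 85 calendar days to 2 March 2019 gives 26 May 2019, which is the last day of the extended delivery period.
Adding 21 calendar days to 26 May 2019 gives 16 June 2019, which is the last day of the standstill period.
The date cancellation becomes effective: 63 calendar days after 16 June 2019 is 18 August 2019.

18 August 2019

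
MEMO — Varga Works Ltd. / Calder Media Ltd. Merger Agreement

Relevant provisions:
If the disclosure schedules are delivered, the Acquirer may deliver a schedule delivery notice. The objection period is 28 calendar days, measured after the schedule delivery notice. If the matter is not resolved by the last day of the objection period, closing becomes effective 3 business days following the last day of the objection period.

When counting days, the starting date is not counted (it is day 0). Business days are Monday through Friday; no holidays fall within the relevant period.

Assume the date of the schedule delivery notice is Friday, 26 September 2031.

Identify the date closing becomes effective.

The last day of the objection period: 28 calendar days after 26 September 2031 is 24 October 2031.
The date closing becomes effective: 3 business days after Friday, 24 October 2031, skipping weekends — Oct 27, Oct 28, Oct 29 — lands on Wednesday, 29 October 2031.

29 October 2031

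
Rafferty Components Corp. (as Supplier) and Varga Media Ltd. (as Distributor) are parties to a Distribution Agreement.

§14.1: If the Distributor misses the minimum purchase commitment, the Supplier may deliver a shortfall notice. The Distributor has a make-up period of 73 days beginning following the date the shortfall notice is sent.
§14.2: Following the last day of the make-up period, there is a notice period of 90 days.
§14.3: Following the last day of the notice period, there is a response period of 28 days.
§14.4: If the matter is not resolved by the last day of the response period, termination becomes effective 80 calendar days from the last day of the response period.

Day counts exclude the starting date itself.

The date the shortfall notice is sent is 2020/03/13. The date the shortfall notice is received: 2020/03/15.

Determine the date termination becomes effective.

The last day of the make-up period: 73 calendar days after 2020/03/13 is 2020/05/25.
Adding 90 calendar days to 2020/05/25 gives 2020/08/23, which is the last day of the notice period.
Adding 28 calendar days to 2020/08/23 gives 2020/09/20, which is the last day of the response period.
Adding 80 calendar days to 2020/09/20 gives 2020/12/09, which is the date termination becomes effective.

2020/12/09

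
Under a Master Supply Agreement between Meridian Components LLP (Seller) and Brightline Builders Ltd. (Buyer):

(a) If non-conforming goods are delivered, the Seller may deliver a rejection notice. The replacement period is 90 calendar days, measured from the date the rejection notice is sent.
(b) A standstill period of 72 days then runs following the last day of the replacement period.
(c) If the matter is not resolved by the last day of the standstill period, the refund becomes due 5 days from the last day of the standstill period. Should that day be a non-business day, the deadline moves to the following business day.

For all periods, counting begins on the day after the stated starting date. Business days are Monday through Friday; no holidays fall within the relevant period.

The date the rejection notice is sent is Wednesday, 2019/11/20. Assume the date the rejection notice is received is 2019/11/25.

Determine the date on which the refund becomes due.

2020/05/05

The last day of the replacement period: 90 calendar days after 2019/11/20 is 2020/02/18.
The last day of the standstill period: 2020/02/18 + 72 days = 2020/04/30.
Adding 5 calendar days to 2020/04/30 gives 2020/05/05, which is the date on which the refund becomes due. 2020/05/05 is a Tuesday, so no roll-forward applies.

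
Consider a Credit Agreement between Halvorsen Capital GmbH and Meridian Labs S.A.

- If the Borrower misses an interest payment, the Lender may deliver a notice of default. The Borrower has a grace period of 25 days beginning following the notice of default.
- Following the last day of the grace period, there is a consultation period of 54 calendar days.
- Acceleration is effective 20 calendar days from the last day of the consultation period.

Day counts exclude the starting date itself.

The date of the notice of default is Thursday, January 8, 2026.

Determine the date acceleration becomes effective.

April 17, 2026

The last day of the grace period: January 8, 2026 + 25 days = February 2, 2026.
Adding 54 calendar days to February 2, 2026 gives March 28, 2026, which is the last day of the consultation period.
The date acceleration becomes effective: March 28, 2026 + 20 days = April 17, 2026.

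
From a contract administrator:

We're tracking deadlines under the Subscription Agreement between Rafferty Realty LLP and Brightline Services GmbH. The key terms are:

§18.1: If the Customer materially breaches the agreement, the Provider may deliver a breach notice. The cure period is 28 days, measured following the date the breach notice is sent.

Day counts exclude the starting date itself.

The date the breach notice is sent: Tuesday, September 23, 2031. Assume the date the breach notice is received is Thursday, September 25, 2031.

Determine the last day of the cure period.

Adding 28 calendar days to September 23, 2031 gives October 21, 2031, which is the last day of the cure period.

October 21, 2031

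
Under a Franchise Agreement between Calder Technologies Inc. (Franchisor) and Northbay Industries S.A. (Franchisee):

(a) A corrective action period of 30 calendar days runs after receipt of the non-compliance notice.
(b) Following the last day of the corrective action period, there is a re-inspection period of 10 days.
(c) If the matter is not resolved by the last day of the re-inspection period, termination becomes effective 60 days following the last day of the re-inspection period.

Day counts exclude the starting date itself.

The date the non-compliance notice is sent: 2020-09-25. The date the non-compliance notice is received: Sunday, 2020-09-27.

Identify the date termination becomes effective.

2021-01-05

The last day of the corrective action period: 30 calendar days after 2020-09-27 is 2020-10-27.
The last day of the re-inspection period: 2020-10-27 + 10 days = 2020-11-06.
The date termination becomes effective: 2020-11-06 + 60 days = 2021-01-05.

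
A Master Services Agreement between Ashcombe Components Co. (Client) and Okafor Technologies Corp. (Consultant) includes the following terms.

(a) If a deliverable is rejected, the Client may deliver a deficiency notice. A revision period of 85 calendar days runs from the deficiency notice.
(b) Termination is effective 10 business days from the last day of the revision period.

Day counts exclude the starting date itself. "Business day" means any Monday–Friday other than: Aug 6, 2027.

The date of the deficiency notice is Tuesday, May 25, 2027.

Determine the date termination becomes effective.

Adding 85 calendar days to May 25, 2027 gives Aug 18, 2027, which is the last day of the revision period.
The date termination becomes effective: 10 business days after Wednesday, Aug 18, 2027, skipping weekends — Aug 19, Aug 20, Aug 23, Aug 24, Aug 25, Aug 26, Aug 27, Aug 30, Aug 31, Sep 1 — lands on Wednesday, Sep 1, 2027.

Sep 1, 2027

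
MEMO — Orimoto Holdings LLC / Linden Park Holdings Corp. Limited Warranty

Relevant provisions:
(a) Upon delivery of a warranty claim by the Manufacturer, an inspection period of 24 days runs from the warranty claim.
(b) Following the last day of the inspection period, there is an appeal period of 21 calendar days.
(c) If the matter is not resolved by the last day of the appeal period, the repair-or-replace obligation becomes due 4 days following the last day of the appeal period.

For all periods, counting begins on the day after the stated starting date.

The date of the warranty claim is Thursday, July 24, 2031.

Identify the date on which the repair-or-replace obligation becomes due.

Adding 24 calendar days to July 24, 2031 gives August 17, 2031, which is the last day of the inspection period.
The last day of the appeal period: 21 calendar days after August 17, 2031 is September 7, 2031.
The date on which the repair-or-replace obligation becomes due: 4 calendar days after September 7, 2031 is September 11, 2031.

September 11, 2031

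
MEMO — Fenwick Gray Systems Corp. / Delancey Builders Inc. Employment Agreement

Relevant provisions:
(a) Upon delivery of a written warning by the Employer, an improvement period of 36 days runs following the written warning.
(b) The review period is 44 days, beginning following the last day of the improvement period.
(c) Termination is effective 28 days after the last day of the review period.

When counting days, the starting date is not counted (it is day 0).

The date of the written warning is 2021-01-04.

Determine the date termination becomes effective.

2021-04-22

The last day of the improvement period: 2021-01-04 + 36 days = 2021-02-09.
The last day of the review period: 2021-02-09 + 44 days = 2021-03-25.
The date termination becomes effective: 2021-03-25 + 28 days = 2021-04-22.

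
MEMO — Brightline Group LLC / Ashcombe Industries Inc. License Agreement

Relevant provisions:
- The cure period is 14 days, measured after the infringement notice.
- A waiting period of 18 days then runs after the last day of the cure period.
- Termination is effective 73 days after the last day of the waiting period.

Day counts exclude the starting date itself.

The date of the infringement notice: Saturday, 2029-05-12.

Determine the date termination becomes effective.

2029-08-25

The last day of the cure period: 2029-05-12 + 14 days = 2029-05-26.
The last day of the waiting period: 18 calendar days after 2029-05-26 is 2029-06-13.
The date termination becomes effective: 2029-06-13 + 73 days = 2029-08-25.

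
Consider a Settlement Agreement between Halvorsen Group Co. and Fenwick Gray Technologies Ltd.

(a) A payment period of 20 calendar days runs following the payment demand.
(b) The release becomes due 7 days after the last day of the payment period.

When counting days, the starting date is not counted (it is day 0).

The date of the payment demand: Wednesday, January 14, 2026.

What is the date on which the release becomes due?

The last day of the payment period: 20 calendar days after January 14, 2026 is February 3, 2026.
Adding 7 calendar days to February 3, 2026 gives February 10, 2026, which is the date on which the release becomes due.

February 10, 2026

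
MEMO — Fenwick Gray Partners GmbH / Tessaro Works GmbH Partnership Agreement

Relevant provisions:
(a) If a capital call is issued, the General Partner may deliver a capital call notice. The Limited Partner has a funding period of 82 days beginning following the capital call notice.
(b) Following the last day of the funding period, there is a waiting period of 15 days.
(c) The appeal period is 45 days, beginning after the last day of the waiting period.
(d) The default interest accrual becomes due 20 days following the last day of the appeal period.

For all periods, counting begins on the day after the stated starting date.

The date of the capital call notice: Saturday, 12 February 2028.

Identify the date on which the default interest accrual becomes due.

Adding 82 calendar days to 12 February 2028 gives 4 May 2028, which is the last day of the funding period.
The last day of the waiting period: 15 calendar days after 4 May 2028 is 19 May 2028.
The last day of the appeal period: 19 May 2028 + 45 days = 3 July 2028.
Adding 20 calendar days to 3 July 2028 gives 23 July 2028, which is the date on which the default interest accrual becomes due.

23 July 2028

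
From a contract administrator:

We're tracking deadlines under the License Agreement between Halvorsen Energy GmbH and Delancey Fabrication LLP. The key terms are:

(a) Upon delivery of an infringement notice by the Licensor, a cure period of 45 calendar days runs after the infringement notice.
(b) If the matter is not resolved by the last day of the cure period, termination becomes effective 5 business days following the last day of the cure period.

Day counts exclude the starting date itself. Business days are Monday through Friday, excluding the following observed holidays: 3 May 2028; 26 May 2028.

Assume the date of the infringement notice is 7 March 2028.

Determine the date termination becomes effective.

The last day of the cure period: 45 calendar days after 7 March 2028 is 21 April 2028.
The date termination becomes effective: counting 5 business days from Friday, 21 April 2028 (Apr 24, Apr 25, Apr 26, Apr 27, Apr 28, skipping weekends) reaches Friday, 28 April 2028.

28 April 2028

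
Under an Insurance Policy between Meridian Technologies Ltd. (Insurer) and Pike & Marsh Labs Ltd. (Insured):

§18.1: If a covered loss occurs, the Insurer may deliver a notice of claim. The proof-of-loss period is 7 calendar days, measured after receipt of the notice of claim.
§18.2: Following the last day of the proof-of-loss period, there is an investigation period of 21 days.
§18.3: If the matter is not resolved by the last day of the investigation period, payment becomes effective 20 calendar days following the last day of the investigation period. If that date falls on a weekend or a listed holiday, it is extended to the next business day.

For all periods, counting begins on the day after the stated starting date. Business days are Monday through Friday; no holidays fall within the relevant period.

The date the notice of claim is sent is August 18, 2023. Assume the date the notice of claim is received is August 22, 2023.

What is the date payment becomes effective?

The last day of the proof-of-loss period: August 22, 2023 + 7 days = August 29, 2023.
The last day of the investigation period: August 29, 2023 + 21 days = September 19, 2023.
The date payment becomes effective: 20 calendar days after September 19, 2023 is October 9, 2023. October 9, 2023 is a Monday, so no roll-forward applies.

October 9, 2023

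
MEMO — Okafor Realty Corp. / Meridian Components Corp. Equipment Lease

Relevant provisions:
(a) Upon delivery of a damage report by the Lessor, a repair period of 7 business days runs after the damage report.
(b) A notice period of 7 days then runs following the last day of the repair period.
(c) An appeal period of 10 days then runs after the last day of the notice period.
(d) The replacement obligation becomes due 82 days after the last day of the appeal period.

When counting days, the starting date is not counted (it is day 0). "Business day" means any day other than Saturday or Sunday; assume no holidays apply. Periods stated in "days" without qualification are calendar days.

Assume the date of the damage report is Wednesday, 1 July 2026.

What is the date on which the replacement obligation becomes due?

17 October 2026

The last day of the repair period: 7 business days after Wednesday, 1 July 2026, skipping weekends — Jul 2, Jul 3, Jul 6, Jul 7, Jul 8, Jul 9, Jul 10 — lands on Friday, 10 July 2026.
The last day of the notice period: 7 calendar days after 10 July 2026 is 17 July 2026.
The last day of the appeal period: 17 July 2026 + 10 days = 27 July 2026.
The date on which the replacement obligation becomes due: 27 July 2026 + 82 days = 17 October 2026.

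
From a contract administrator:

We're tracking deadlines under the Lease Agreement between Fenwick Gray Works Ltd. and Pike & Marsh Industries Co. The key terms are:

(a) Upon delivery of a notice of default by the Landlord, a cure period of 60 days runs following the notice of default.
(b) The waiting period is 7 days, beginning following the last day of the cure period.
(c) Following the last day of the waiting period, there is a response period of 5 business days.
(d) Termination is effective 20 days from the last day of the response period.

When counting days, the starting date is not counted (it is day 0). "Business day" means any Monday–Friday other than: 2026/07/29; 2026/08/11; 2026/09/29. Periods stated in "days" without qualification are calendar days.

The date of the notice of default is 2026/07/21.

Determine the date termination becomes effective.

2026/10/25

The last day of the cure period: 2026/07/21 + 60 days = 2026/09/19.
The last day of the waiting period: 2026/09/19 + 7 days = 2026/09/26.
From Saturday, 2026/09/26, 5 business days (Sep 28, Sep 30, Oct 1, Oct 2, Oct 5, skipping weekends and the listed holiday on Sep 29) brings us to Monday, 2026/10/05, which is the last day of the response period.
Adding 20 calendar days to 2026/10/05 gives 2026/10/25, which is the date termination becomes effective.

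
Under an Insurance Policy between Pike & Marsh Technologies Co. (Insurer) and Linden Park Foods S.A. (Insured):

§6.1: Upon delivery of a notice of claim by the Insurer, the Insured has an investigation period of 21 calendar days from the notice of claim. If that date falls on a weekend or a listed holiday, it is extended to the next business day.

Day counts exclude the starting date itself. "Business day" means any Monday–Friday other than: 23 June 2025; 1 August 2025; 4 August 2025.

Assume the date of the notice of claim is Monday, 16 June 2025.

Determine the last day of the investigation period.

7 July 2025

The last day of the investigation period: 21 calendar days after 16 June 2025 is 7 July 2025. 7 July 2025 is a Monday and is not a listed holiday, so no roll-forward applies.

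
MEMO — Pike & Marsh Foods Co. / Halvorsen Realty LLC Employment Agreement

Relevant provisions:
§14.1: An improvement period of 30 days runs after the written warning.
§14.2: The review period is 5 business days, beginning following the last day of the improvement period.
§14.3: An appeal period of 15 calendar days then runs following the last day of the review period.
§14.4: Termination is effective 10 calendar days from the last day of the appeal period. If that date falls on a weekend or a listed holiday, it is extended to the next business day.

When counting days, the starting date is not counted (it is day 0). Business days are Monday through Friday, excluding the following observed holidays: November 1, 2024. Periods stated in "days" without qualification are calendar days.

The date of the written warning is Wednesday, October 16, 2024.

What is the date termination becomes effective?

The last day of the improvement period: 30 calendar days after October 16, 2024 is November 15, 2024.
From Friday, November 15, 2024, 5 business days (Nov 18, Nov 19, Nov 20, Nov 21, Nov 22, skipping weekends) brings us to Friday, November 22, 2024, which is the last day of the review period.
The last day of the appeal period: November 22, 2024 + 15 days = December 7, 2024.
Adding 10 calendar days to December 7, 2024 gives December 17, 2024, which is the date termination becomes effective. December 17, 2024 is a Tuesday and is not a listed holiday, so no roll-forward applies.

December 17, 2024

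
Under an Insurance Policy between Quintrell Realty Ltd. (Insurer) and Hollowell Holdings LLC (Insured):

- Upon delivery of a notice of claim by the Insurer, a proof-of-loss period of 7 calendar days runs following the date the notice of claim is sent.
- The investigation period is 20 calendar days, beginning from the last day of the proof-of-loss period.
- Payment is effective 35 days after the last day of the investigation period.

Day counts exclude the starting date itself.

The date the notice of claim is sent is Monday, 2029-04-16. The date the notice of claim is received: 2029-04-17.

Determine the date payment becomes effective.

2029-06-17

The last day of the proof-of-loss period: 7 calendar days after 2029-04-16 is 2029-04-23.
The last day of the investigation period: 2029-04-23 + 20 days = 2029-05-13.
Adding 35 calendar days to 2029-05-13 gives 2029-06-17, which is the date payment becomes effective.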